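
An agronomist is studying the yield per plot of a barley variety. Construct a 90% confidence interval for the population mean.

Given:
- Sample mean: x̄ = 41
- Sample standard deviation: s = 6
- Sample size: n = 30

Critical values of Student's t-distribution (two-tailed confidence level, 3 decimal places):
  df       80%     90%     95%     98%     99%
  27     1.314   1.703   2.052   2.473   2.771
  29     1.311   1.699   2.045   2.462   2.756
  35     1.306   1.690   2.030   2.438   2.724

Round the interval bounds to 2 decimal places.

The population standard deviation σ is unknown (only the sample standard deviation s is given), so use a t-interval with df = n - 1 = 30 - 1 = 29.

For 90% confidence with df = 29, t* = 1.699 (from t-table)

Standard error: SE = s/√n = 6/√30 = 1.095445

Margin of error: E = t* × SE = 1.699 × 1.095445 = 1.8612

T-interval: x̄ ± E = 41 ± 1.8612 = (39.1388, 42.8612)

Rounded to 2 decimal places:

(39.14, 42.86)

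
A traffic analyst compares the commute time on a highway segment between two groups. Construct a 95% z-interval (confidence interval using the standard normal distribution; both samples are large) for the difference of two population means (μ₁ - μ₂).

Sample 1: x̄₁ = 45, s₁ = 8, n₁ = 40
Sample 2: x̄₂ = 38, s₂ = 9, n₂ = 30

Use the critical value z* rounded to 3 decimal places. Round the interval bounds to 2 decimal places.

Both samples are large (n₁ = 40 ≥ 30, n₂ = 30 ≥ 30), so a z-interval for the difference of means applies.

Point estimate: x̄₁ - x̄₂ = 45 - 38 = 7

Standard error: SE = √(s₁²/n₁ + s₂²/n₂)
= √(8²/40 + 9²/30)
= √(1.600000 + 2.700000)
= 2.073644

For 95% confidence, z* = 1.96 (from standard normal table)
Margin of error: E = z* × SE = 1.96 × 2.073644 = 4.0643

Z-interval: (x̄₁ - x̄₂) ± E = 7 ± 4.0643 = (2.9357, 11.0643)

Rounded to 2 decimal places:

(2.94, 11.06)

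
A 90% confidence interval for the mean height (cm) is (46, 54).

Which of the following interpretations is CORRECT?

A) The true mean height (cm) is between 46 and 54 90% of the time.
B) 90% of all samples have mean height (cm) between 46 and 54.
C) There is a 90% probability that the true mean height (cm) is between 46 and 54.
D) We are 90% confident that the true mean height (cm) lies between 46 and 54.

A confidence interval represents our confidence in the procedure, not a probability statement about the parameter.

Key concept: If we repeated this sampling process many times and computed a 90% CI each time, about 90% of those intervals would contain the true population parameter.

For this specific interval (46, 54):
- Midpoint (point estimate): 50
- Margin of error: 4

The correct interpretation is the one stating confidence that the true parameter lies in the interval — option D.

D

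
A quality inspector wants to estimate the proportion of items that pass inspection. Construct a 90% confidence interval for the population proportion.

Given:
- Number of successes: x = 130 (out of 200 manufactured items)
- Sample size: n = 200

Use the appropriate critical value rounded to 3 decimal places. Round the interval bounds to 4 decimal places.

Sample proportion: p̂ = 130/200 = 0.650000

Check conditions for normal approximation:
  np̂ = 130 ≥ 10 ✓
  n(1-p̂) = 70 ≥ 10 ✓

The sample is large enough, so use a z-interval (normal approximation) for the proportion.

For 90% confidence, z* = 1.645 (from standard normal table)

Standard error: SE = √(p̂(1-p̂)/n) = √(0.650000×0.350000/200) = 0.03372684

Margin of error: E = z* × SE = 1.645 × 0.03372684 = 0.055481

Z-interval: p̂ ± E = 0.650000 ± 0.055481 = (0.594519, 0.705481)

Rounded to 4 decimal places:

(0.5945, 0.7055)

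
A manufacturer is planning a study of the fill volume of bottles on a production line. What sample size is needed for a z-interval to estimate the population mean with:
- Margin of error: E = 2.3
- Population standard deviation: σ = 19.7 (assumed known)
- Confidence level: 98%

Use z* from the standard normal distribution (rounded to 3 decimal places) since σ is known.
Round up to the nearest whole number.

Using z* since population σ is known (z-interval formula).

For 98% confidence, z* = 2.326 (from standard normal table)

Sample size formula for z-interval: n = (z*σ/E)²

n = (2.326 × 19.7 / 2.3)²
  = (19.922696)²
  = 396.9138

Round up to the nearest whole number: n = 397

397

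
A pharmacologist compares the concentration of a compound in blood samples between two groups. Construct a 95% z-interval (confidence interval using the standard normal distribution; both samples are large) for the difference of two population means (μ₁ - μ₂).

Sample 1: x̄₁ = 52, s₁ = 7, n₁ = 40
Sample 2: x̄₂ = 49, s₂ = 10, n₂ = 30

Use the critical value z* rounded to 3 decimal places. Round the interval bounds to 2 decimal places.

Both samples are large (n₁ = 40 ≥ 30, n₂ = 30 ≥ 30), so a z-interval for the difference of means applies.

Point estimate: x̄₁ - x̄₂ = 52 - 49 = 3

Standard error: SE = √(s₁²/n₁ + s₂²/n₂)
= √(7²/40 + 10²/30)
= √(1.225000 + 3.333333)
= 2.135025

For 95% confidence, z* = 1.96 (from standard normal table)
Margin of error: E = z* × SE = 1.96 × 2.135025 = 4.1846

Z-interval: (x̄₁ - x̄₂) ± E = 3 ± 4.1846 = (-1.1846, 7.1846)

Rounded to 2 decimal places:

(-1.18, 7.18)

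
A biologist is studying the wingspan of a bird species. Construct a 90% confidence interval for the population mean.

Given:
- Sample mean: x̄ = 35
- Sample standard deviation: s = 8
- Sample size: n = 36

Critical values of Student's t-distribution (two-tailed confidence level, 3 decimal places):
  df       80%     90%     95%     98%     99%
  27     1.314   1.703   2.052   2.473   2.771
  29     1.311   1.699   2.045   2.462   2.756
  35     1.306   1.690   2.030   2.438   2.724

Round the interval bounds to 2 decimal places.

The population standard deviation σ is unknown (only the sample standard deviation s is given), so use a t-interval with df = n - 1 = 36 - 1 = 35.

For 90% confidence with df = 35, t* = 1.690 (from t-table)

Standard error: SE = s/√n = 8/√36 = 1.333333

Margin of error: E = t* × SE = 1.690 × 1.333333 = 2.2533

T-interval: x̄ ± E = 35 ± 2.2533 = (32.7467, 37.2533)

Rounded to 2 decimal places:

(32.75, 37.25)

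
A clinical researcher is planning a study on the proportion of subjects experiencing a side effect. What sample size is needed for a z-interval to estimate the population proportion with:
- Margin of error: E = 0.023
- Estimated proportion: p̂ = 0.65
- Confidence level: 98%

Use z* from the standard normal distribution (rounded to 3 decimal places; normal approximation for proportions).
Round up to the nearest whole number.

Using z* for proportion z-interval (normal approximation).

For 98% confidence, z* = 2.326 (from standard normal table)

Sample size formula for proportion z-interval: n = z*²p̂(1-p̂)/E²

n = 2.326² × 0.65 × 0.35 / 0.023²
  = 5.410276 × 0.2275 / 0.000529
  = 2326.7255

Round up to the nearest whole number: n = 2327

2327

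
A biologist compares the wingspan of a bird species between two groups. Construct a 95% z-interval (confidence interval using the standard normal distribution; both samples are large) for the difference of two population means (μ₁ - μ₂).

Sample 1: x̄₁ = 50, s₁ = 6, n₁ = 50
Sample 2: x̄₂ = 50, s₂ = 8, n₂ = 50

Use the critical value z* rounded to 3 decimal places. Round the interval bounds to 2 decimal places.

Both samples are large (n₁ = 50 ≥ 30, n₂ = 50 ≥ 30), so a z-interval for the difference of means applies.

Point estimate: x̄₁ - x̄₂ = 50 - 50 = 0

Standard error: SE = √(s₁²/n₁ + s₂²/n₂)
= √(6²/50 + 8²/50)
= √(0.720000 + 1.280000)
= 1.414214

For 95% confidence, z* = 1.96 (from standard normal table)
Margin of error: E = z* × SE = 1.96 × 1.414214 = 2.7719

Z-interval: (x̄₁ - x̄₂) ± E = 0 ± 2.7719 = (-2.7719, 2.7719)

Rounded to 2 decimal places:

(-2.77, 2.77)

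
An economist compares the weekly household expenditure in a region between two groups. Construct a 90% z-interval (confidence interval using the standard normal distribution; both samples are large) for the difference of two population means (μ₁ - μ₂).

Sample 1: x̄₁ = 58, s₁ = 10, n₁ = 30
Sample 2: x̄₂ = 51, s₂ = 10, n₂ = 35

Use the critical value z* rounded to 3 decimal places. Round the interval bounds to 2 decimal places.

Both samples are large (n₁ = 30 ≥ 30, n₂ = 35 ≥ 30), so a z-interval for the difference of means applies.

Point estimate: x̄₁ - x̄₂ = 58 - 51 = 7

Standard error: SE = √(s₁²/n₁ + s₂²/n₂)
= √(10²/30 + 10²/35)
= √(3.333333 + 2.857143)
= 2.488067

For 90% confidence, z* = 1.645 (from standard normal table)
Margin of error: E = z* × SE = 1.645 × 2.488067 = 4.0929

Z-interval: (x̄₁ - x̄₂) ± E = 7 ± 4.0929 = (2.9071, 11.0929)

Rounded to 2 decimal places:

(2.91, 11.09)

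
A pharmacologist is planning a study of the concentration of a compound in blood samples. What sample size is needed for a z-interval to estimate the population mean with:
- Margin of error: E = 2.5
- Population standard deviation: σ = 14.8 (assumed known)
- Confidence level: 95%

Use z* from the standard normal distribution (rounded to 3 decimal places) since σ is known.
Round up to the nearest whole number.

Using z* since population σ is known (z-interval formula).

For 95% confidence, z* = 1.96 (from standard normal table)

Sample size formula for z-interval: n = (z*σ/E)²

n = (1.96 × 14.8 / 2.5)²
  = (11.603200)²
  = 134.6343

Round up to the nearest whole number: n = 135

135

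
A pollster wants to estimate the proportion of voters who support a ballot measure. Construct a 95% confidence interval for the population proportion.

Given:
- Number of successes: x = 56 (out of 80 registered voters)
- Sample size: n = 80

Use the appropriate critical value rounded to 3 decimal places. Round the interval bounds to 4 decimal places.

Sample proportion: p̂ = 56/80 = 0.700000

Check conditions for normal approximation:
  np̂ = 56 ≥ 10 ✓
  n(1-p̂) = 24 ≥ 10 ✓

The sample is large enough, so use a z-interval (normal approximation) for the proportion.

For 95% confidence, z* = 1.96 (from standard normal table)

Standard error: SE = √(p̂(1-p̂)/n) = √(0.700000×0.300000/80) = 0.05123475

Margin of error: E = z* × SE = 1.96 × 0.05123475 = 0.100420

Z-interval: p̂ ± E = 0.700000 ± 0.100420 = (0.599580, 0.800420)

Rounded to 4 decimal places:

(0.5996, 0.8004)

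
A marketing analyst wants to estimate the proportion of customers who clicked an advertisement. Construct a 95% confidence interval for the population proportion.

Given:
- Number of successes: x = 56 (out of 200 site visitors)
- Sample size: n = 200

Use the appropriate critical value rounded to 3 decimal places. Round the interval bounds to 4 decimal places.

Sample proportion: p̂ = 56/200 = 0.280000

Check conditions for normal approximation:
  np̂ = 56 ≥ 10 ✓
  n(1-p̂) = 144 ≥ 10 ✓

The sample is large enough, so use a z-interval (normal approximation) for the proportion.

For 95% confidence, z* = 1.96 (from standard normal table)

Standard error: SE = √(p̂(1-p̂)/n) = √(0.280000×0.720000/200) = 0.03174902

Margin of error: E = z* × SE = 1.96 × 0.03174902 = 0.062228

Z-interval: p̂ ± E = 0.280000 ± 0.062228 = (0.217772, 0.342228)

Rounded to 4 decimal places:

(0.2178, 0.3422)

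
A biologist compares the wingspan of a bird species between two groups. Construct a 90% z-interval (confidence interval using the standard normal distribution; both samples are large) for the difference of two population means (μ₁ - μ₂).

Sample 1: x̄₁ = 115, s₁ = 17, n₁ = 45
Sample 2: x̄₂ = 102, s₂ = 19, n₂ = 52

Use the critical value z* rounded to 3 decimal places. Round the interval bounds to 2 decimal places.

Both samples are large (n₁ = 45 ≥ 30, n₂ = 52 ≥ 30), so a z-interval for the difference of means applies.

Point estimate: x̄₁ - x̄₂ = 115 - 102 = 13

Standard error: SE = √(s₁²/n₁ + s₂²/n₂)
= √(17²/45 + 19²/52)
= √(6.422222 + 6.942308)
= 3.655753

For 90% confidence, z* = 1.645 (from standard normal table)
Margin of error: E = z* × SE = 1.645 × 3.655753 = 6.0137

Z-interval: (x̄₁ - x̄₂) ± E = 13 ± 6.0137 = (6.9863, 19.0137)

Rounded to 2 decimal places:

(6.99, 19.01)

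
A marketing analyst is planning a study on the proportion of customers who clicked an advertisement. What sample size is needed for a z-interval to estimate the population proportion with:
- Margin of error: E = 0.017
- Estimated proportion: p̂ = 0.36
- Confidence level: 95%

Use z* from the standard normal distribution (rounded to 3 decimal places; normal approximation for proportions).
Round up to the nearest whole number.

Using z* for proportion z-interval (normal approximation).

For 95% confidence, z* = 1.96 (from standard normal table)

Sample size formula for proportion z-interval: n = z*²p̂(1-p̂)/E²

n = 1.96² × 0.36 × 0.64 / 0.017²
  = 3.8416 × 0.2304 / 0.000289
  = 3062.6458

Round up to the nearest whole number: n = 3063

3063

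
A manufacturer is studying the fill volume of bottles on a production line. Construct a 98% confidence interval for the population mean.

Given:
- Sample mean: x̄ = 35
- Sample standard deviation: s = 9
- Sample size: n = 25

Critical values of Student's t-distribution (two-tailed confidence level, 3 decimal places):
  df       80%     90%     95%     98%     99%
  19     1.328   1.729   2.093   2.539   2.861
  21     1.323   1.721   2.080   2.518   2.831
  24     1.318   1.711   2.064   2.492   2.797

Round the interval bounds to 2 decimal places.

The population standard deviation σ is unknown (only the sample standard deviation s is given), so use a t-interval with df = n - 1 = 25 - 1 = 24.

For 98% confidence with df = 24, t* = 2.492 (from t-table)

Standard error: SE = s/√n = 9/√25 = 1.800000

Margin of error: E = t* × SE = 2.492 × 1.800000 = 4.4856

T-interval: x̄ ± E = 35 ± 4.4856 = (30.5144, 39.4856)

Rounded to 2 decimal places:

(30.51, 39.49)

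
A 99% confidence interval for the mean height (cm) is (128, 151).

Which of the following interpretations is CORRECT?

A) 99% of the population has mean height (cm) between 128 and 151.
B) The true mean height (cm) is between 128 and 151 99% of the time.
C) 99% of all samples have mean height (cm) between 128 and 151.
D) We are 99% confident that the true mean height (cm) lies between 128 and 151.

A confidence interval represents our confidence in the procedure, not a probability statement about the parameter.

Key concept: If we repeated this sampling process many times and computed a 99% CI each time, about 99% of those intervals would contain the true population parameter.

For this specific interval (128, 151):
- Midpoint (point estimate): 139.5
- Margin of error: 11.5

The correct interpretation is the one stating confidence that the true parameter lies in the interval — option D.

D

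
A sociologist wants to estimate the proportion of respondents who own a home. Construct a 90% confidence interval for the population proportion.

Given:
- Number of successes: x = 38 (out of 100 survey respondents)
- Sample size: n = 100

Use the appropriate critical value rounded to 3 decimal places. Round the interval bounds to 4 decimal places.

Sample proportion: p̂ = 38/100 = 0.380000

Check conditions for normal approximation:
  np̂ = 38 ≥ 10 ✓
  n(1-p̂) = 62 ≥ 10 ✓

The sample is large enough, so use a z-interval (normal approximation) for the proportion.

For 90% confidence, z* = 1.645 (from standard normal table)

Standard error: SE = √(p̂(1-p̂)/n) = √(0.380000×0.620000/100) = 0.04853864

Margin of error: E = z* × SE = 1.645 × 0.04853864 = 0.079846

Z-interval: p̂ ± E = 0.380000 ± 0.079846 = (0.300154, 0.459846)

Rounded to 4 decimal places:

(0.3002, 0.4598)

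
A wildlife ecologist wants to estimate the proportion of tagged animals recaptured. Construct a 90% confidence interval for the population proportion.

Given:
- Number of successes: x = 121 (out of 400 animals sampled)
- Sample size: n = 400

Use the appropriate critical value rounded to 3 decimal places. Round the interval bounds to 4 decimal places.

Sample proportion: p̂ = 121/400 = 0.302500

Check conditions for normal approximation:
  np̂ = 121 ≥ 10 ✓
  n(1-p̂) = 279 ≥ 10 ✓

The sample is large enough, so use a z-interval (normal approximation) for the proportion.

For 90% confidence, z* = 1.645 (from standard normal table)

Standard error: SE = √(p̂(1-p̂)/n) = √(0.302500×0.697500/400) = 0.02296703

Margin of error: E = z* × SE = 1.645 × 0.02296703 = 0.037781

Z-interval: p̂ ± E = 0.302500 ± 0.037781 = (0.264719, 0.340281)

Rounded to 4 decimal places:

(0.2647, 0.3403)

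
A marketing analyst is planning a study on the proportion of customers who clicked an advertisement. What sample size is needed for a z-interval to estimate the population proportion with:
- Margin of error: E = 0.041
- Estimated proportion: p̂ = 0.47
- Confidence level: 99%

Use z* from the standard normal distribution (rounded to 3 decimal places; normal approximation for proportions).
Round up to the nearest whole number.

Using z* for proportion z-interval (normal approximation).

For 99% confidence, z* = 2.576 (from standard normal table)

Sample size formula for proportion z-interval: n = z*²p̂(1-p̂)/E²

n = 2.576² × 0.47 × 0.53 / 0.041²
  = 6.635776 × 0.2491 / 0.001681
  = 983.3265

Round up to the nearest whole number: n = 984

984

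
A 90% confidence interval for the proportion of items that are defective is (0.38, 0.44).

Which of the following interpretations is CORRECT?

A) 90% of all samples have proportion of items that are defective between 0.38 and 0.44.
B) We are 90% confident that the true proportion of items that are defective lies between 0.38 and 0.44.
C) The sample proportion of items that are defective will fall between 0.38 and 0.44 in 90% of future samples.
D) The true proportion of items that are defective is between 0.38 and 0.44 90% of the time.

A confidence interval represents our confidence in the procedure, not a probability statement about the parameter.

Key concept: If we repeated this sampling process many times and computed a 90% CI each time, about 90% of those intervals would contain the true population parameter.

For this specific interval (0.38, 0.44):
- Midpoint (point estimate): 0.41
- Margin of error: 0.03

The correct interpretation is the one stating confidence that the true parameter lies in the interval — option B.

B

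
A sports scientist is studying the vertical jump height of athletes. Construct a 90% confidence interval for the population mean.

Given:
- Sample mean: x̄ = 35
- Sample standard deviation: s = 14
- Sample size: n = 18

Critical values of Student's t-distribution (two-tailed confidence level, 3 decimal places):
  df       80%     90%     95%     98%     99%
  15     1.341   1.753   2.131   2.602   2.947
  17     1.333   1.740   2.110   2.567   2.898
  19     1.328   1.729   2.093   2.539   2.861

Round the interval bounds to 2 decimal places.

The population standard deviation σ is unknown (only the sample standard deviation s is given), so use a t-interval with df = n - 1 = 18 - 1 = 17.

For 90% confidence with df = 17, t* = 1.740 (from t-table)

Standard error: SE = s/√n = 14/√18 = 3.299832

Margin of error: E = t* × SE = 1.740 × 3.299832 = 5.7417

T-interval: x̄ ± E = 35 ± 5.7417 = (29.2583, 40.7417)

Rounded to 2 decimal places:

(29.26, 40.74)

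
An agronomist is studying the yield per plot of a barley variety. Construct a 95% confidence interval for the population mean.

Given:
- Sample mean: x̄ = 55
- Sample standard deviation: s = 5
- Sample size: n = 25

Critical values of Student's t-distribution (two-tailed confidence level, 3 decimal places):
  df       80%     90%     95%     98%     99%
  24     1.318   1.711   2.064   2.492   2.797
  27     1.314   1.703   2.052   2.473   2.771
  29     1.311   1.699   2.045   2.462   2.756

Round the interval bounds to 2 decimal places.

The population standard deviation σ is unknown (only the sample standard deviation s is given), so use a t-interval with df = n - 1 = 25 - 1 = 24.

For 95% confidence with df = 24, t* = 2.064 (from t-table)

Standard error: SE = s/√n = 5/√25 = 1.000000

Margin of error: E = t* × SE = 2.064 × 1.000000 = 2.0640

T-interval: x̄ ± E = 55 ± 2.0640 = (52.9360, 57.0640)

Rounded to 2 decimal places:

(52.94, 57.06)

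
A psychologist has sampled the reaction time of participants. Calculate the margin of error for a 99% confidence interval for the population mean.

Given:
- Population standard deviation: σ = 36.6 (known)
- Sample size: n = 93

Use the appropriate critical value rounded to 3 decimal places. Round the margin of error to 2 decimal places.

The population standard deviation σ is known, so use the z-interval margin of error formula.

For 99% confidence, z* = 2.576 (from standard normal table)

Margin of error formula for z-interval: E = z* × σ/√n

E = 2.576 × 36.6/√93
  = 2.576 × 3.795243
  = 9.7765

Rounded to 2 decimal places:

9.78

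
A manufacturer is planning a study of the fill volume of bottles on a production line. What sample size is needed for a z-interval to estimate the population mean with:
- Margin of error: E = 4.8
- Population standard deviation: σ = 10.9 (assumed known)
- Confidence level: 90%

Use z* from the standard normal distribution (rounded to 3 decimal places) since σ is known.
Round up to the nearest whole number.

Using z* since population σ is known (z-interval formula).

For 90% confidence, z* = 1.645 (from standard normal table)

Sample size formula for z-interval: n = (z*σ/E)²

n = (1.645 × 10.9 / 4.8)²
  = (3.735521)²
  = 13.9541

Round up to the nearest whole number: n = 14

14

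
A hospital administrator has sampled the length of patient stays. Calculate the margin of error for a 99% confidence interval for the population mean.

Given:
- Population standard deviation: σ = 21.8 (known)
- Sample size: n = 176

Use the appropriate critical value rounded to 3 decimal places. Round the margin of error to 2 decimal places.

The population standard deviation σ is known, so use the z-interval margin of error formula.

For 99% confidence, z* = 2.576 (from standard normal table)

Margin of error formula for z-interval: E = z* × σ/√n

E = 2.576 × 21.8/√176
  = 2.576 × 1.643237
  = 4.2330

Rounded to 2 decimal places:

4.23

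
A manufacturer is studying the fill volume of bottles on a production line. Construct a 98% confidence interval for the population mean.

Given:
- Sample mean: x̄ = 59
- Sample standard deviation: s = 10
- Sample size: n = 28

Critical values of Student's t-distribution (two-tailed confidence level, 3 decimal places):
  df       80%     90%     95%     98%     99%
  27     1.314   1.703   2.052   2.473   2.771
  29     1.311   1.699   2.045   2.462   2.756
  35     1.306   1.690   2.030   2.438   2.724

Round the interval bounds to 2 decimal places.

The population standard deviation σ is unknown (only the sample standard deviation s is given), so use a t-interval with df = n - 1 = 28 - 1 = 27.

For 98% confidence with df = 27, t* = 2.473 (from t-table)

Standard error: SE = s/√n = 10/√28 = 1.889822

Margin of error: E = t* × SE = 2.473 × 1.889822 = 4.6735

T-interval: x̄ ± E = 59 ± 4.6735 = (54.3265, 63.6735)

Rounded to 2 decimal places:

(54.33, 63.67)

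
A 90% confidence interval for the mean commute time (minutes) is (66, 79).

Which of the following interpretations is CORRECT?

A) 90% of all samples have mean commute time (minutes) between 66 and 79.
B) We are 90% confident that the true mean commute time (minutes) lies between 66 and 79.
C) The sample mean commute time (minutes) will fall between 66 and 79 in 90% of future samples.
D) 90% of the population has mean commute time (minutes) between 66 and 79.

A confidence interval represents our confidence in the procedure, not a probability statement about the parameter.

Key concept: If we repeated this sampling process many times and computed a 90% CI each time, about 90% of those intervals would contain the true population parameter.

For this specific interval (66, 79):
- Midpoint (point estimate): 72.5
- Margin of error: 6.5

The correct interpretation is the one stating confidence that the true parameter lies in the interval — option B.

B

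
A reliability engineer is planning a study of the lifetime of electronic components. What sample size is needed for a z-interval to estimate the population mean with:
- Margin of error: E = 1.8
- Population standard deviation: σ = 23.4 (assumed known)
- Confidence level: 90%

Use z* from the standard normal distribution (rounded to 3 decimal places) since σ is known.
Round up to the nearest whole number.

Using z* since population σ is known (z-interval formula).

For 90% confidence, z* = 1.645 (from standard normal table)

Sample size formula for z-interval: n = (z*σ/E)²

n = (1.645 × 23.4 / 1.8)²
  = (21.385000)²
  = 457.3182

Round up to the nearest whole number: n = 458

458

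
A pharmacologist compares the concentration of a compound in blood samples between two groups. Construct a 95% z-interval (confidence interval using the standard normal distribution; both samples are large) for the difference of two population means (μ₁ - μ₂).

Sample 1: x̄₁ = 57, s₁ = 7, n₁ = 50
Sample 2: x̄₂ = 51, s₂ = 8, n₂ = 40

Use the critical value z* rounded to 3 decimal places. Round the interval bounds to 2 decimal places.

Both samples are large (n₁ = 50 ≥ 30, n₂ = 40 ≥ 30), so a z-interval for the difference of means applies.

Point estimate: x̄₁ - x̄₂ = 57 - 51 = 6

Standard error: SE = √(s₁²/n₁ + s₂²/n₂)
= √(7²/50 + 8²/40)
= √(0.980000 + 1.600000)
= 1.606238

For 95% confidence, z* = 1.96 (from standard normal table)
Margin of error: E = z* × SE = 1.96 × 1.606238 = 3.1482

Z-interval: (x̄₁ - x̄₂) ± E = 6 ± 3.1482 = (2.8518, 9.1482)

Rounded to 2 decimal places:

(2.85, 9.15)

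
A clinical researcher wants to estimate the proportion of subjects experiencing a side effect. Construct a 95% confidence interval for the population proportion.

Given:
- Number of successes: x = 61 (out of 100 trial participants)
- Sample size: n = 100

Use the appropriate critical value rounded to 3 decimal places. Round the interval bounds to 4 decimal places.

Sample proportion: p̂ = 61/100 = 0.610000

Check conditions for normal approximation:
  np̂ = 61 ≥ 10 ✓
  n(1-p̂) = 39 ≥ 10 ✓

The sample is large enough, so use a z-interval (normal approximation) for the proportion.

For 95% confidence, z* = 1.96 (from standard normal table)

Standard error: SE = √(p̂(1-p̂)/n) = √(0.610000×0.390000/100) = 0.04877499

Margin of error: E = z* × SE = 1.96 × 0.04877499 = 0.095599

Z-interval: p̂ ± E = 0.610000 ± 0.095599 = (0.514401, 0.705599)

Rounded to 4 decimal places:

(0.5144, 0.7056)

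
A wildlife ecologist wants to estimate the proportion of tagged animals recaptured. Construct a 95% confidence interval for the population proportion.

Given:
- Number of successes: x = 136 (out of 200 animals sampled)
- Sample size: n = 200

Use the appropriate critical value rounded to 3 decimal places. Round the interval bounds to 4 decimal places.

Sample proportion: p̂ = 136/200 = 0.6800000

Check conditions for normal approximation:
  np̂ = 136 ≥ 10 ✓
  n(1-p̂) = 64 ≥ 10 ✓

The sample is large enough, so use a z-interval (normal approximation) for the proportion.

For 95% confidence, z* = 1.96 (from standard normal table)

Standard error: SE = √(p̂(1-p̂)/n) = √(0.6800000×0.3200000/200) = 0.032984845

Margin of error: E = z* × SE = 1.96 × 0.032984845 = 0.0646503

Z-interval: p̂ ± E = 0.6800000 ± 0.0646503 = (0.6153497, 0.7446503)

Rounded to 4 decimal places:

(0.6153, 0.7447)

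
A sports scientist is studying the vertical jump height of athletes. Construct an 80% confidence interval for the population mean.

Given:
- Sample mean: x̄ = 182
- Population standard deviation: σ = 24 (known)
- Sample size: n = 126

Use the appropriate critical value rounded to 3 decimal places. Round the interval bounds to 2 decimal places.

The population standard deviation σ is known, so use a z-interval (standard normal critical value).

For 80% confidence, z* = 1.282 (from standard normal table)

Standard error: SE = σ/√n = 24/√126 = 2.138090

Margin of error: E = z* × SE = 1.282 × 2.138090 = 2.7410

Z-interval: x̄ ± E = 182 ± 2.7410 = (179.2590, 184.7410)

Rounded to 2 decimal places:

(179.26, 184.74)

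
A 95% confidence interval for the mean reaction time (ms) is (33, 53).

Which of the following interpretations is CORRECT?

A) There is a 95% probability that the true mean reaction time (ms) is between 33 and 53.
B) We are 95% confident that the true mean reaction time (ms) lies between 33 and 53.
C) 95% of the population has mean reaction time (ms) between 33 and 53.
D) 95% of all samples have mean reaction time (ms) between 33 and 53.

A confidence interval represents our confidence in the procedure, not a probability statement about the parameter.

Key concept: If we repeated this sampling process many times and computed a 95% CI each time, about 95% of those intervals would contain the true population parameter.

For this specific interval (33, 53):
- Midpoint (point estimate): 43
- Margin of error: 10

The correct interpretation is the one stating confidence that the true parameter lies in the interval — option B.

B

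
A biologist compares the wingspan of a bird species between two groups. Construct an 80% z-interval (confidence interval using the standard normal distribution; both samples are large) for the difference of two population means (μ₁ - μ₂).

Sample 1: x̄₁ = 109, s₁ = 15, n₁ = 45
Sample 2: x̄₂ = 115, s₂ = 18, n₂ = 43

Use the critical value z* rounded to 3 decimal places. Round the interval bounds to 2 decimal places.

Both samples are large (n₁ = 45 ≥ 30, n₂ = 43 ≥ 30), so a z-interval for the difference of means applies.

Point estimate: x̄₁ - x̄₂ = 109 - 115 = -6

Standard error: SE = √(s₁²/n₁ + s₂²/n₂)
= √(15²/45 + 18²/43)
= √(5.000000 + 7.534884)
= 3.540464

For 80% confidence, z* = 1.282 (from standard normal table)
Margin of error: E = z* × SE = 1.282 × 3.540464 = 4.5389

Z-interval: (x̄₁ - x̄₂) ± E = -6 ± 4.5389 = (-10.5389, -1.4611)

Rounded to 2 decimal places:

(-10.54, -1.46)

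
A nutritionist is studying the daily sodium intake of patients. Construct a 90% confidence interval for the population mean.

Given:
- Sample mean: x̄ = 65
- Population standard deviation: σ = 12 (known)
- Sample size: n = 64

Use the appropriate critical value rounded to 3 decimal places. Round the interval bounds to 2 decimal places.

The population standard deviation σ is known, so use a z-interval (standard normal critical value).

For 90% confidence, z* = 1.645 (from standard normal table)

Standard error: SE = σ/√n = 12/√64 = 1.500000

Margin of error: E = z* × SE = 1.645 × 1.500000 = 2.4675

Z-interval: x̄ ± E = 65 ± 2.4675 = (62.5325, 67.4675)

Rounded to 2 decimal places:

(62.53, 67.47)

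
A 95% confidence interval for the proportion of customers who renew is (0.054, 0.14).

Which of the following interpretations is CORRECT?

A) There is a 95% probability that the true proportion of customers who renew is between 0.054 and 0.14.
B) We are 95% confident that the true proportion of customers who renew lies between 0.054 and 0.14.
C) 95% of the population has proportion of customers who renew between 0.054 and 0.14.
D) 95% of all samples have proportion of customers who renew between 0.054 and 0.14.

A confidence interval represents our confidence in the procedure, not a probability statement about the parameter.

Key concept: If we repeated this sampling process many times and computed a 95% CI each time, about 95% of those intervals would contain the true population parameter.

For this specific interval (0.054, 0.14):
- Midpoint (point estimate): 0.097
- Margin of error: 0.043

The correct interpretation is the one stating confidence that the true parameter lies in the interval — option B.

B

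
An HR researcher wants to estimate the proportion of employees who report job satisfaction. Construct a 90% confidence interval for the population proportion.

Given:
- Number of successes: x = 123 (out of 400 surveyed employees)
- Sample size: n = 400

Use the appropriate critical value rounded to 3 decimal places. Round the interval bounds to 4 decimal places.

Sample proportion: p̂ = 123/400 = 0.307500

Check conditions for normal approximation:
  np̂ = 123 ≥ 10 ✓
  n(1-p̂) = 277 ≥ 10 ✓

The sample is large enough, so use a z-interval (normal approximation) for the proportion.

For 90% confidence, z* = 1.645 (from standard normal table)

Standard error: SE = √(p̂(1-p̂)/n) = √(0.307500×0.692500/400) = 0.02307291

Margin of error: E = z* × SE = 1.645 × 0.02307291 = 0.037955

Z-interval: p̂ ± E = 0.307500 ± 0.037955 = (0.269545, 0.345455)

Rounded to 4 decimal places:

(0.2695, 0.3455)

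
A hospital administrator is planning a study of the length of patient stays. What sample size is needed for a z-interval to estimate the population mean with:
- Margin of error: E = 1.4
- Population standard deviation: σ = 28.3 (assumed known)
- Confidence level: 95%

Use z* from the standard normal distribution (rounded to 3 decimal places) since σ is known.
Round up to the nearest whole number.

Using z* since population σ is known (z-interval formula).

For 95% confidence, z* = 1.96 (from standard normal table)

Sample size formula for z-interval: n = (z*σ/E)²

n = (1.96 × 28.3 / 1.4)²
  = (39.620000)²
  = 1569.7444

Round up to the nearest whole number: n = 1570

1570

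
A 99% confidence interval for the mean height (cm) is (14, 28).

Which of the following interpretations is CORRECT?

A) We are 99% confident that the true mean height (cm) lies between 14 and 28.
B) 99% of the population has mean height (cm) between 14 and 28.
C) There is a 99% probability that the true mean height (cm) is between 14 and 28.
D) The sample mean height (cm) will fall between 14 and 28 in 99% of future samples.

A confidence interval represents our confidence in the procedure, not a probability statement about the parameter.

Key concept: If we repeated this sampling process many times and computed a 99% CI each time, about 99% of those intervals would contain the true population parameter.

For this specific interval (14, 28):
- Midpoint (point estimate): 21
- Margin of error: 7

The correct interpretation is the one stating confidence that the true parameter lies in the interval — option A.

A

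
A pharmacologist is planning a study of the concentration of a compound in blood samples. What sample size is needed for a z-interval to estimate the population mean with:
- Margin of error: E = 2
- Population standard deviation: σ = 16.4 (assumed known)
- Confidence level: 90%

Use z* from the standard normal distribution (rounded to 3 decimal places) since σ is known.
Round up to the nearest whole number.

Using z* since population σ is known (z-interval formula).

For 90% confidence, z* = 1.645 (from standard normal table)

Sample size formula for z-interval: n = (z*σ/E)²

n = (1.645 × 16.4 / 2)²
  = (13.489000)²
  = 181.9531

Round up to the nearest whole number: n = 182

182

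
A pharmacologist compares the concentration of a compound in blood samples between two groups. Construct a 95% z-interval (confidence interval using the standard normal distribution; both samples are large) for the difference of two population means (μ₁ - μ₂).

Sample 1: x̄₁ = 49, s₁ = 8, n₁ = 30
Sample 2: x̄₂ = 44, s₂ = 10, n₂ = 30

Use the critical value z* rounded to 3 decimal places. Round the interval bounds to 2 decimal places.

Both samples are large (n₁ = 30 ≥ 30, n₂ = 30 ≥ 30), so a z-interval for the difference of means applies.

Point estimate: x̄₁ - x̄₂ = 49 - 44 = 5

Standard error: SE = √(s₁²/n₁ + s₂²/n₂)
= √(8²/30 + 10²/30)
= √(2.133333 + 3.333333)
= 2.338090

For 95% confidence, z* = 1.96 (from standard normal table)
Margin of error: E = z* × SE = 1.96 × 2.338090 = 4.5827

Z-interval: (x̄₁ - x̄₂) ± E = 5 ± 4.5827 = (0.4173, 9.5827)

Rounded to 2 decimal places:

(0.42, 9.58)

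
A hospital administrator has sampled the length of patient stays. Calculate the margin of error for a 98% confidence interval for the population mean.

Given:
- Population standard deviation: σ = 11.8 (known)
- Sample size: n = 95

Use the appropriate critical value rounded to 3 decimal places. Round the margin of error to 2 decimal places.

The population standard deviation σ is known, so use the z-interval margin of error formula.

For 98% confidence, z* = 2.326 (from standard normal table)

Margin of error formula for z-interval: E = z* × σ/√n

E = 2.326 × 11.8/√95
  = 2.326 × 1.210654
  = 2.8160

Rounded to 2 decimal places:

2.82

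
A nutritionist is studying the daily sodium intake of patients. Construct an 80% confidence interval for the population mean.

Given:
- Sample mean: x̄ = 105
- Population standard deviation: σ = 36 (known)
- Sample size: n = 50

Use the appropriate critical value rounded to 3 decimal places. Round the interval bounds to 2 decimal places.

The population standard deviation σ is known, so use a z-interval (standard normal critical value).

For 80% confidence, z* = 1.282 (from standard normal table)

Standard error: SE = σ/√n = 36/√50 = 5.091169

Margin of error: E = z* × SE = 1.282 × 5.091169 = 6.5269

Z-interval: x̄ ± E = 105 ± 6.5269 = (98.4731, 111.5269)

Rounded to 2 decimal places:

(98.47, 111.53)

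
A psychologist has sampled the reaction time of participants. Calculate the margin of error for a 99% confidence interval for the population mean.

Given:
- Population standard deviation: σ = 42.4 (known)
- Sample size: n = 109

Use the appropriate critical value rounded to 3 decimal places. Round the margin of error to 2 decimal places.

The population standard deviation σ is known, so use the z-interval margin of error formula.

For 99% confidence, z* = 2.576 (from standard normal table)

Margin of error formula for z-interval: E = z* × σ/√n

E = 2.576 × 42.4/√109
  = 2.576 × 4.061183
  = 10.4616

Rounded to 2 decimal places:

10.46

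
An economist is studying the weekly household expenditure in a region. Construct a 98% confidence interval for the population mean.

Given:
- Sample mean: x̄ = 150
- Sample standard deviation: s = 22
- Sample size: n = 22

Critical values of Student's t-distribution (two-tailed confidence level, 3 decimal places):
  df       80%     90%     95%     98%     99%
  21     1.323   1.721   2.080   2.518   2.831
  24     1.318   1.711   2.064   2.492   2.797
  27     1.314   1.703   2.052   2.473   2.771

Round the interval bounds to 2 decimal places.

The population standard deviation σ is unknown (only the sample standard deviation s is given), so use a t-interval with df = n - 1 = 22 - 1 = 21.

For 98% confidence with df = 21, t* = 2.518 (from t-table)

Standard error: SE = s/√n = 22/√22 = 4.690416

Margin of error: E = t* × SE = 2.518 × 4.690416 = 11.8105

T-interval: x̄ ± E = 150 ± 11.8105 = (138.1895, 161.8105)

Rounded to 2 decimal places:

(138.19, 161.81)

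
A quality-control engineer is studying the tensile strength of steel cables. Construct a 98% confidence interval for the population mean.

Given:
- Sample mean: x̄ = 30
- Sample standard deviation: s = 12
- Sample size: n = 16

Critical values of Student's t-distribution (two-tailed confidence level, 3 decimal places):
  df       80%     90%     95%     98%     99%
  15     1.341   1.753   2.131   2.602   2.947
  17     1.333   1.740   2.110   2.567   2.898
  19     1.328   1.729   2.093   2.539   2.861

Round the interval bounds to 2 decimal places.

The population standard deviation σ is unknown (only the sample standard deviation s is given), so use a t-interval with df = n - 1 = 16 - 1 = 15.

For 98% confidence with df = 15, t* = 2.602 (from t-table)

Standard error: SE = s/√n = 12/√16 = 3.000000

Margin of error: E = t* × SE = 2.602 × 3.000000 = 7.8060

T-interval: x̄ ± E = 30 ± 7.8060 = (22.1940, 37.8060)

Rounded to 2 decimal places:

(22.19, 37.81)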